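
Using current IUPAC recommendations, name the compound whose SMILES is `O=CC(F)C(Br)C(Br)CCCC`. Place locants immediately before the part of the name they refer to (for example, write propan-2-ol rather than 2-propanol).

The longest carbon chain that includes the –CHO group has 8 carbons, so the parent hydride is octane.
The highest-priority functional group is an aldehyde (terminal –CHO), so the name ends in -al.
The numbering direction is chosen so that the aldehyde carbon is C-1 by definition.
This places bromo groups at C-3 and C-4; a fluoro group at C-2.
Substituent prefixes are cited in alphabetical order (multiplying prefixes like di-/tri- are ignored for ordering).
Assembling the pieces gives 3,4-dibromo-2-fluorooctanal.

3,4-dibromo-2-fluorooctanal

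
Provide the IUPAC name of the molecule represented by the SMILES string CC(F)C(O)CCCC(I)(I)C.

2-fluoro-7,7-diiodooctan-3-ol

The longest chain bearing the –OH group is 8 carbons long (octane).
An alcohol (–OH) is the principal characteristic group, giving the suffix -ol.
The numbering direction is chosen so that numbering from this end puts the hydroxyl group at C-3 rather than C-6.
That gives the hydroxyl at C-3; a fluoro group at C-2; two iodo groups at C-7.
Prefixes are listed alphabetically: fluoro, iodo.
Assembling the pieces gives 2-fluoro-7,7-diiodooctan-3-ol.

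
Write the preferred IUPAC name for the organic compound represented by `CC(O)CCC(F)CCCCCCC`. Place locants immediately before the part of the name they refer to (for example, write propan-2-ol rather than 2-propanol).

The longest carbon chain that includes the –OH group has 12 carbons, so the parent hydride is dodecane.
An alcohol (–OH) is the principal characteristic group, giving the suffix -ol.
The numbering direction is chosen so that numbering from this end puts the hydroxyl group at C-2 rather than C-11.
With this numbering: the hydroxyl at C-2; a fluoro group at C-5.
The name is 5-fluorododecan-2-ol.

5-fluorododecan-2-ol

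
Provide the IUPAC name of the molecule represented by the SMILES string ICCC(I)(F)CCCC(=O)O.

5-fluoro-5,7-diiodoheptanoic acid

The longest carbon chain that includes the –COOH group has 7 carbons, so the parent hydride is heptane.
The highest-priority functional group is a carboxylic acid (terminal –COOH), so the name ends in -oic acid.
The numbering direction is chosen so that the carboxylic acid carbon is C-1 by definition.
That gives a fluoro group at C-5; iodo groups at C-5 and C-7.
Substituent prefixes are cited in alphabetical order (multiplying prefixes like di-/tri- are ignored for ordering).
Putting it together: 5-fluoro-5,7-diiodoheptanoic acid.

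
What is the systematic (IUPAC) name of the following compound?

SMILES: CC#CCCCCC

oct-2-yne

The longest chain bearing the multiple bond is 8 carbons long (octane).
A C≡C triple bond in the chain gives the infix -yne-.
Choose the numbering such that numbering from this end puts the triple bond at C-2 rather than C-6.
This places the triple bond between C-2 and C-3.
The name is oct-2-yne.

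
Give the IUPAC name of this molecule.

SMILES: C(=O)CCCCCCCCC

The longest carbon chain that includes the –CHO group has 10 carbons, so the parent hydride is decane.
An aldehyde (terminal –CHO) is the principal characteristic group, giving the suffix -al.
Number the chain so that the aldehyde carbon is C-1 by definition.
The name is decanal.

decanal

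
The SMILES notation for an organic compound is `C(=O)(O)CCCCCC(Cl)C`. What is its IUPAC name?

The longest carbon chain that includes the –COOH group has 8 carbons, so the parent hydride is octane.
The principal characteristic group is a carboxylic acid (terminal –COOH), named with the suffix -oic acid.
The numbering direction is chosen so that the carboxylic acid carbon is C-1 by definition.
With this numbering: a chloro group at C-7.
The name is 7-chlorooctanoic acid.

7-chlorooctanoic acid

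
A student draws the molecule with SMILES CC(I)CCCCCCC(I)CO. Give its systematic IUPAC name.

The longest carbon chain that includes the –OH group has 10 carbons, so the parent hydride is decane.
The highest-priority functional group is an alcohol (–OH), so the name ends in -ol.
Choose the numbering such that numbering from this end puts the hydroxyl group at C-1 rather than C-10.
With this numbering: the hydroxyl at C-1; iodo groups at C-2 and C-9.
Putting it together: 2,9-diiododecan-1-ol.

2,9-diiododecan-1-ol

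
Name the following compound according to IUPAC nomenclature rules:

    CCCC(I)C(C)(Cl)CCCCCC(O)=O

Counting along the main chain through the –COOH group gives 11 carbons: the parent is undecane.
The principal characteristic group is a carboxylic acid (terminal –COOH), named with the suffix -oic acid.
The numbering direction is chosen so that the carboxylic acid carbon is C-1 by definition.
That gives a chloro group at C-7; an iodo group at C-8; a methyl group at C-7.
Substituent prefixes are cited in alphabetical order (multiplying prefixes like di-/tri- are ignored for ordering).
Putting it together: 7-chloro-8-iodo-7-methylundecanoic acid.

7-chloro-8-iodo-7-methylundecanoic acid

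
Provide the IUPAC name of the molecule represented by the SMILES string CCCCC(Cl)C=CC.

4-chlorooct-2-ene

The longest chain bearing the multiple bond is 8 carbons long (octane).
The chain contains a C=C double bond, so the unsaturation ending is -ene.
Number the chain so that numbering from this end puts the double bond at C-2 rather than C-6.
That gives the double bond between C-2 and C-3; a chloro group at C-4.
Assembling the pieces gives 4-chlorooct-2-ene.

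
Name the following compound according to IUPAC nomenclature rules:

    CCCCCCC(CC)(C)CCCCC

6-ethyl-6-methyldodecane

The longest continuous carbon chain has 12 atoms, so the parent hydride is dodecane.
Number the chain so that the substituent locant set {6,6} is lower than {7,7} at the first point of difference.
This places an ethyl group at C-6; a methyl group at C-6.
Substituent prefixes are cited in alphabetical order (multiplying prefixes like di-/tri- are ignored for ordering).
The name is 6-ethyl-6-methyldodecane.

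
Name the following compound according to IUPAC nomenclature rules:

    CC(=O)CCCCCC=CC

dec-8-en-2-one

Counting along the main chain through the carbonyl and the multiple bond gives 10 carbons: the parent is decane.
A ketone (C=O on an internal carbon) is the principal characteristic group, giving the suffix -one.
The chain contains a C=C double bond, so the unsaturation ending is -ene.
Choose the numbering such that numbering from this end puts the carbonyl group at C-2 rather than C-9.
With this numbering: the carbonyl at C-2; the double bond between C-8 and C-9.
Assembling the pieces gives dec-8-en-2-one.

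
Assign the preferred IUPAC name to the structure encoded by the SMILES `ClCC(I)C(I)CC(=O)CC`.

The longest carbon chain that includes the carbonyl has 7 carbons, so the parent hydride is heptane.
A ketone (C=O on an internal carbon) is the principal characteristic group, giving the suffix -one.
The numbering direction is chosen so that numbering from this end puts the carbonyl group at C-3 rather than C-5.
This places the carbonyl at C-3; a chloro group at C-7; iodo groups at C-5 and C-6.
The substituents are ordered alphabetically, ignoring any di-/tri- multipliers.
The name is 7-chloro-5,6-diiodoheptan-3-one.

7-chloro-5,6-diiodoheptan-3-one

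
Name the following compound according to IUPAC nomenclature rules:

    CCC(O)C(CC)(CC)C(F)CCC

Counting along the main chain through the –OH group gives 8 carbons: the parent is octane.
An alcohol (–OH) is the principal characteristic group, giving the suffix -ol.
Number the chain so that numbering from this end puts the hydroxyl group at C-3 rather than C-6.
That gives the hydroxyl at C-3; two ethyl groups at C-4; a fluoro group at C-5.
Prefixes are listed alphabetically: ethyl, fluoro.
Putting it together: 4,4-diethyl-5-fluorooctan-3-ol.

4,4-diethyl-5-fluorooctan-3-ol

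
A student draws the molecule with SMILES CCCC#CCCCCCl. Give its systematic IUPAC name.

The longest chain bearing the multiple bond is 9 carbons long (nonane).
A C≡C triple bond in the chain gives the infix -yne-.
Choose the numbering such that numbering from this end puts the triple bond at C-4 rather than C-5.
With this numbering: the triple bond between C-4 and C-5; a chloro group at C-9.
Putting it together: 9-chloronon-4-yne.

9-chloronon-4-yne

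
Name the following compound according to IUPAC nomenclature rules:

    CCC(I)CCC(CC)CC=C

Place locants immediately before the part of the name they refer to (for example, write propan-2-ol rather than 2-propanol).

4-ethyl-7-iodonon-1-ene

The longest chain bearing the multiple bond is 9 carbons long (nonane).
There is one C=C double bond, indicated by the ending -ene.
Number the chain so that numbering from this end puts the double bond at C-1 rather than C-8.
That gives the double bond between C-1 and C-2; an ethyl group at C-4; an iodo group at C-7.
Substituent prefixes are cited in alphabetical order (multiplying prefixes like di-/tri- are ignored for ordering).
Putting it together: 4-ethyl-7-iodonon-1-ene.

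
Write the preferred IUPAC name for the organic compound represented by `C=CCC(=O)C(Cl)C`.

2-chlorohex-5-en-3-one

Counting along the main chain through the carbonyl and the multiple bond gives 6 carbons: the parent is hexane.
The principal characteristic group is a ketone (C=O on an internal carbon), named with the suffix -one.
The chain contains a C=C double bond, so the unsaturation ending is -ene.
Number the chain so that numbering from this end puts the carbonyl group at C-3 rather than C-4.
With this numbering: the carbonyl at C-3; the double bond between C-5 and C-6; a chloro group at C-2.
Assembling the pieces gives 2-chlorohex-5-en-3-one.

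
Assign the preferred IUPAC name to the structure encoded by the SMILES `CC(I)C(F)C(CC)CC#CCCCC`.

8-ethyl-9-fluoro-10-iodoundec-5-yne

Counting along the main chain through the multiple bond gives 11 carbons: the parent is undecane.
A C≡C triple bond in the chain gives the infix -yne-.
The numbering direction is chosen so that numbering from this end puts the triple bond at C-5 rather than C-6.
That gives the triple bond between C-5 and C-6; an ethyl group at C-8; a fluoro group at C-9; an iodo group at C-10.
Substituent prefixes are cited in alphabetical order (multiplying prefixes like di-/tri- are ignored for ordering).
The name is 8-ethyl-9-fluoro-10-iodoundec-5-yne.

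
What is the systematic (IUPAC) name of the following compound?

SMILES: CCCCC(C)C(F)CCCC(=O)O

Counting along the main chain through the –COOH group gives 10 carbons: the parent is decane.
The highest-priority functional group is a carboxylic acid (terminal –COOH), so the name ends in -oic acid.
Number the chain so that the carboxylic acid carbon is C-1 by definition.
With this numbering: a fluoro group at C-5; a methyl group at C-6.
The substituents are ordered alphabetically, ignoring any di-/tri- multipliers.
The name is 5-fluoro-6-methyldecanoic acid.

5-fluoro-6-methyldecanoic acid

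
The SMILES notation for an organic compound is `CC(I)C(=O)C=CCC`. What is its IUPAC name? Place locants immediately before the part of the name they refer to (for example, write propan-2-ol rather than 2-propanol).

2-iodohept-4-en-3-one

Counting along the main chain through the carbonyl and the multiple bond gives 7 carbons: the parent is heptane.
The highest-priority functional group is a ketone (C=O on an internal carbon), so the name ends in -one.
There is one C=C double bond, indicated by the ending -ene.
Choose the numbering such that numbering from this end puts the carbonyl group at C-3 rather than C-5.
With this numbering: the carbonyl at C-3; the double bond between C-4 and C-5; an iodo group at C-2.
Assembling the pieces gives 2-iodohept-4-en-3-one.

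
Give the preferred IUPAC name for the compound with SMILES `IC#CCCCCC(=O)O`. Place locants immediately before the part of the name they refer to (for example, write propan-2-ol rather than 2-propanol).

The longest chain bearing the –COOH group and the multiple bond is 7 carbons long (heptane).
The highest-priority functional group is a carboxylic acid (terminal –COOH), so the name ends in -oic acid.
The chain contains a C≡C triple bond, so the unsaturation ending is -yne.
Choose the numbering such that the carboxylic acid carbon is C-1 by definition.
That gives the triple bond between C-6 and C-7; an iodo group at C-7.
Putting it together: 7-iodohept-6-ynoic acid.

7-iodohept-6-ynoic acid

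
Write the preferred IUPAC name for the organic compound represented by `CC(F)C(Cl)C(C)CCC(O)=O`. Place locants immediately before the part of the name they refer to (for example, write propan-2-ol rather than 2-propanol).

5-chloro-6-fluoro-4-methylheptanoic acid

The longest chain bearing the –COOH group is 7 carbons long (heptane).
The principal characteristic group is a carboxylic acid (terminal –COOH), named with the suffix -oic acid.
Number the chain so that the carboxylic acid carbon is C-1 by definition.
This places a chloro group at C-5; a fluoro group at C-6; a methyl group at C-4.
The substituents are ordered alphabetically, ignoring any di-/tri- multipliers.
The name is 5-chloro-6-fluoro-4-methylheptanoic acid.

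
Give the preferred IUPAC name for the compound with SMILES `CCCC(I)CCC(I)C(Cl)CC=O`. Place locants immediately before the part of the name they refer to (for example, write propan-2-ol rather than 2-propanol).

3-chloro-4,7-diiododecanal

The longest carbon chain that includes the –CHO group has 10 carbons, so the parent hydride is decane.
The principal characteristic group is an aldehyde (terminal –CHO), named with the suffix -al.
Number the chain so that the aldehyde carbon is C-1 by definition.
This places a chloro group at C-3; iodo groups at C-4 and C-7.
Prefixes are listed alphabetically: chloro, iodo.
Assembling the pieces gives 3-chloro-4,7-diiododecanal.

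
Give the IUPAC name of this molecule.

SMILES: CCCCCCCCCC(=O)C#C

The longest chain bearing the carbonyl and the multiple bond is 12 carbons long (dodecane).
The principal characteristic group is a ketone (C=O on an internal carbon), named with the suffix -one.
The chain contains a C≡C triple bond, so the unsaturation ending is -yne.
The numbering direction is chosen so that numbering from this end puts the carbonyl group at C-3 rather than C-10.
That gives the carbonyl at C-3; the triple bond between C-1 and C-2.
Assembling the pieces gives dodec-1-yn-3-one.

dodec-1-yn-3-one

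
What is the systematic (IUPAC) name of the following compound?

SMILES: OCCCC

The longest chain bearing the –OH group is 4 carbons long (butane).
An alcohol (–OH) is the principal characteristic group, giving the suffix -ol.
Number the chain so that numbering from this end puts the hydroxyl group at C-1 rather than C-4.
This places the hydroxyl at C-1.
Assembling the pieces gives butan-1-ol.

butan-1-ol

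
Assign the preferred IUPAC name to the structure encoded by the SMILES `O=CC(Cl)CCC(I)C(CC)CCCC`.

Counting along the main chain through the –CHO group gives 10 carbons: the parent is decane.
An aldehyde (terminal –CHO) is the principal characteristic group, giving the suffix -al.
The numbering direction is chosen so that the aldehyde carbon is C-1 by definition.
That gives a chloro group at C-2; an ethyl group at C-6; an iodo group at C-5.
Substituent prefixes are cited in alphabetical order (multiplying prefixes like di-/tri- are ignored for ordering).
Assembling the pieces gives 2-chloro-6-ethyl-5-iododecanal.

2-chloro-6-ethyl-5-iododecanal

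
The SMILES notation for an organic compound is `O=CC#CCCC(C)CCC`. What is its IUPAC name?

6-methylnon-2-ynal

The longest carbon chain that includes the –CHO group and the multiple bond has 9 carbons, so the parent hydride is nonane.
The principal characteristic group is an aldehyde (terminal –CHO), named with the suffix -al.
The chain contains a C≡C triple bond, so the unsaturation ending is -yne.
Choose the numbering such that the aldehyde carbon is C-1 by definition.
With this numbering: the triple bond between C-2 and C-3; a methyl group at C-6.
The name is 6-methylnon-2-ynal.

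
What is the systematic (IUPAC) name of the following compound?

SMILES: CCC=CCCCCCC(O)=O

The longest carbon chain that includes the –COOH group and the multiple bond has 10 carbons, so the parent hydride is decane.
The principal characteristic group is a carboxylic acid (terminal –COOH), named with the suffix -oic acid.
A C=C double bond in the chain gives the infix -ene-.
Choose the numbering such that the carboxylic acid carbon is C-1 by definition.
This places the double bond between C-7 and C-8.
The name is dec-7-enoic acid.

dec-7-enoic acid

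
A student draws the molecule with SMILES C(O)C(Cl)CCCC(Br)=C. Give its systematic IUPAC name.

The longest carbon chain that includes the –OH group and the multiple bond has 7 carbons, so the parent hydride is heptane.
The highest-priority functional group is an alcohol (–OH), so the name ends in -ol.
The chain contains a C=C double bond, so the unsaturation ending is -ene.
The numbering direction is chosen so that numbering from this end puts the hydroxyl group at C-1 rather than C-7.
This places the hydroxyl at C-1; the double bond between C-6 and C-7; a bromo group at C-6; a chloro group at C-2.
Substituent prefixes are cited in alphabetical order (multiplying prefixes like di-/tri- are ignored for ordering).
Putting it together: 6-bromo-2-chlorohept-6-en-1-ol.

6-bromo-2-chlorohept-6-en-1-ol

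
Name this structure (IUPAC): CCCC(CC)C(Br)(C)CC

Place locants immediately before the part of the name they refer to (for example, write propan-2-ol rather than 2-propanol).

3-bromo-4-ethyl-3-methylheptane

The longest carbon chain is 7 atoms: the parent is heptane.
The numbering direction is chosen so that the substituent locant set {3,3,4} is lower than {4,5,5} at the first point of difference.
This places a bromo group at C-3; an ethyl group at C-4; a methyl group at C-3.
Substituent prefixes are cited in alphabetical order (multiplying prefixes like di-/tri- are ignored for ordering).
Putting it together: 3-bromo-4-ethyl-3-methylheptane.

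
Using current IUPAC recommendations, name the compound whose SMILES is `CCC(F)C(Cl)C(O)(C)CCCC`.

4-chloro-3-fluoro-5-methylnonan-5-ol

The longest carbon chain that includes the –OH group has 9 carbons, so the parent hydride is nonane.
An alcohol (–OH) is the principal characteristic group, giving the suffix -ol.
The numbering direction is chosen so that the substituent locant set {3,4,5} is lower than {5,6,7} at the first point of difference.
This places the hydroxyl at C-5; a chloro group at C-4; a fluoro group at C-3; a methyl group at C-5.
Prefixes are listed alphabetically: chloro, fluoro, methyl.
Assembling the pieces gives 4-chloro-3-fluoro-5-methylnonan-5-ol.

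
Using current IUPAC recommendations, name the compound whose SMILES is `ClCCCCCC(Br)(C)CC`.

6-bromo-1-chloro-6-methyloctane

The longest continuous carbon chain has 8 atoms, so the parent hydride is octane.
The numbering direction is chosen so that the substituent locant set {1,6,6} is lower than {3,3,8} at the first point of difference.
That gives a bromo group at C-6; a chloro group at C-1; a methyl group at C-6.
Substituent prefixes are cited in alphabetical order (multiplying prefixes like di-/tri- are ignored for ordering).
Putting it together: 6-bromo-1-chloro-6-methyloctane.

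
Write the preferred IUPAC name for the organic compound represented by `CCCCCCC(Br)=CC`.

The longest carbon chain that includes the multiple bond has 9 carbons, so the parent hydride is nonane.
The chain contains a C=C double bond, so the unsaturation ending is -ene.
Choose the numbering such that numbering from this end puts the double bond at C-2 rather than C-7.
That gives the double bond between C-2 and C-3; a bromo group at C-3.
Assembling the pieces gives 3-bromonon-2-ene.

3-bromonon-2-ene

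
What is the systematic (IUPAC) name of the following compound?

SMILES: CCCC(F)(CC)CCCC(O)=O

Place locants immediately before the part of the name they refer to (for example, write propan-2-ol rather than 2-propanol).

5-ethyl-5-fluorooctanoic acid

The longest chain bearing the –COOH group is 8 carbons long (octane).
The highest-priority functional group is a carboxylic acid (terminal –COOH), so the name ends in -oic acid.
Choose the numbering such that the carboxylic acid carbon is C-1 by definition.
This places an ethyl group at C-5; a fluoro group at C-5.
Prefixes are listed alphabetically: ethyl, fluoro.
Putting it together: 5-ethyl-5-fluorooctanoic acid.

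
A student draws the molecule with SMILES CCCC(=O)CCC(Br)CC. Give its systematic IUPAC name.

7-bromononan-4-one

The longest carbon chain that includes the carbonyl has 9 carbons, so the parent hydride is nonane.
The highest-priority functional group is a ketone (C=O on an internal carbon), so the name ends in -one.
The numbering direction is chosen so that numbering from this end puts the carbonyl group at C-4 rather than C-6.
This places the carbonyl at C-4; a bromo group at C-7.
Assembling the pieces gives 7-bromononan-4-one.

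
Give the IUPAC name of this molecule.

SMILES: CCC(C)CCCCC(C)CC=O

Counting along the main chain through the –CHO group gives 10 carbons: the parent is decane.
An aldehyde (terminal –CHO) is the principal characteristic group, giving the suffix -al.
Choose the numbering such that the aldehyde carbon is C-1 by definition.
With this numbering: methyl groups at C-3 and C-8.
Assembling the pieces gives 3,8-dimethyldecanal.

3,8-dimethyldecanal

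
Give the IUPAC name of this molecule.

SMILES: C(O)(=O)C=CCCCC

hept-2-enoic acid

The longest carbon chain that includes the –COOH group and the multiple bond has 7 carbons, so the parent hydride is heptane.
The principal characteristic group is a carboxylic acid (terminal –COOH), named with the suffix -oic acid.
A C=C double bond in the chain gives the infix -ene-.
The numbering direction is chosen so that the carboxylic acid carbon is C-1 by definition.
That gives the double bond between C-2 and C-3.
The name is hept-2-enoic acid.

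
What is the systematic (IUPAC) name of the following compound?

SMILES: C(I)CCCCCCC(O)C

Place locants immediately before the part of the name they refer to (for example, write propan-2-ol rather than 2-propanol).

The longest chain bearing the –OH group is 9 carbons long (nonane).
The principal characteristic group is an alcohol (–OH), named with the suffix -ol.
Number the chain so that numbering from this end puts the hydroxyl group at C-2 rather than C-8.
This places the hydroxyl at C-2; an iodo group at C-9.
Assembling the pieces gives 9-iodononan-2-ol.

9-iodononan-2-ol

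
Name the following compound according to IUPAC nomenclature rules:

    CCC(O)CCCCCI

8-iodooctan-3-ol

The longest chain bearing the –OH group is 8 carbons long (octane).
An alcohol (–OH) is the principal characteristic group, giving the suffix -ol.
Number the chain so that numbering from this end puts the hydroxyl group at C-3 rather than C-6.
This places the hydroxyl at C-3; an iodo group at C-8.
Assembling the pieces gives 8-iodooctan-3-ol.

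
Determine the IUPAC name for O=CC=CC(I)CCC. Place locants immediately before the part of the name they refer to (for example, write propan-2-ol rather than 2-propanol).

4-iodohept-2-enal

The longest chain bearing the –CHO group and the multiple bond is 7 carbons long (heptane).
The principal characteristic group is an aldehyde (terminal –CHO), named with the suffix -al.
The chain contains a C=C double bond, so the unsaturation ending is -ene.
Choose the numbering such that the aldehyde carbon is C-1 by definition.
This places the double bond between C-2 and C-3; an iodo group at C-4.
Assembling the pieces gives 4-iodohept-2-enal.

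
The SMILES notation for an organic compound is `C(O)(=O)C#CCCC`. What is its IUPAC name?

The longest chain bearing the –COOH group and the multiple bond is 6 carbons long (hexane).
A carboxylic acid (terminal –COOH) is the principal characteristic group, giving the suffix -oic acid.
A C≡C triple bond in the chain gives the infix -yne-.
Number the chain so that the carboxylic acid carbon is C-1 by definition.
That gives the triple bond between C-2 and C-3.
The name is hex-2-ynoic acid.

hex-2-ynoic acid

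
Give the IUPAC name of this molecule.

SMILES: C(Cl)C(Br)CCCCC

2-bromo-1-chloroheptane

The parent chain contains 7 carbons (heptane).
Number the chain so that the substituent locant set {1,2} is lower than {6,7} at the first point of difference.
This places a bromo group at C-2; a chloro group at C-1.
Substituent prefixes are cited in alphabetical order (multiplying prefixes like di-/tri- are ignored for ordering).
The name is 2-bromo-1-chloroheptane.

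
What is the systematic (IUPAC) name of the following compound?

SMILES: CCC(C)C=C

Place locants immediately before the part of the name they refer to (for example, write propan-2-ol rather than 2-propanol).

Counting along the main chain through the multiple bond gives 5 carbons: the parent is pentane.
There is one C=C double bond, indicated by the ending -ene.
The numbering direction is chosen so that numbering from this end puts the double bond at C-1 rather than C-4.
That gives the double bond between C-1 and C-2; a methyl group at C-3.
Putting it together: 3-methylpent-1-ene.

3-methylpent-1-ene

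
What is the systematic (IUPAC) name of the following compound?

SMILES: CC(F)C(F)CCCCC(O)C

7,8-difluorononan-2-ol

Counting along the main chain through the –OH group gives 9 carbons: the parent is nonane.
The principal characteristic group is an alcohol (–OH), named with the suffix -ol.
The numbering direction is chosen so that numbering from this end puts the hydroxyl group at C-2 rather than C-8.
That gives the hydroxyl at C-2; fluoro groups at C-7 and C-8.
Assembling the pieces gives 7,8-difluorononan-2-ol.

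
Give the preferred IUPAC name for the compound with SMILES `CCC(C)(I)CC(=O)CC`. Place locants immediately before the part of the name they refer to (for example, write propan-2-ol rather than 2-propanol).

5-iodo-5-methylheptan-3-one

The longest chain bearing the carbonyl is 7 carbons long (heptane).
The principal characteristic group is a ketone (C=O on an internal carbon), named with the suffix -one.
Number the chain so that numbering from this end puts the carbonyl group at C-3 rather than C-5.
With this numbering: the carbonyl at C-3; an iodo group at C-5; a methyl group at C-5.
Substituent prefixes are cited in alphabetical order (multiplying prefixes like di-/tri- are ignored for ordering).
Putting it together: 5-iodo-5-methylheptan-3-one.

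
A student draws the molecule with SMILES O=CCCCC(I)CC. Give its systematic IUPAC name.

5-iodoheptanal

The longest carbon chain that includes the –CHO group has 7 carbons, so the parent hydride is heptane.
An aldehyde (terminal –CHO) is the principal characteristic group, giving the suffix -al.
Choose the numbering such that the aldehyde carbon is C-1 by definition.
With this numbering: an iodo group at C-5.
Putting it together: 5-iodoheptanal.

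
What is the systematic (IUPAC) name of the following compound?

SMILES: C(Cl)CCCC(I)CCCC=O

The longest carbon chain that includes the –CHO group has 9 carbons, so the parent hydride is nonane.
The highest-priority functional group is an aldehyde (terminal –CHO), so the name ends in -al.
The numbering direction is chosen so that the aldehyde carbon is C-1 by definition.
With this numbering: a chloro group at C-9; an iodo group at C-5.
Substituent prefixes are cited in alphabetical order (multiplying prefixes like di-/tri- are ignored for ordering).
The name is 9-chloro-5-iodononanal.

9-chloro-5-iodononanal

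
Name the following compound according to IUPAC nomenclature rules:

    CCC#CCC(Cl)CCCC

The longest chain bearing the multiple bond is 10 carbons long (decane).
A C≡C triple bond in the chain gives the infix -yne-.
The numbering direction is chosen so that numbering from this end puts the triple bond at C-3 rather than C-7.
That gives the triple bond between C-3 and C-4; a chloro group at C-6.
Putting it together: 6-chlorodec-3-yne.

6-chlorodec-3-yne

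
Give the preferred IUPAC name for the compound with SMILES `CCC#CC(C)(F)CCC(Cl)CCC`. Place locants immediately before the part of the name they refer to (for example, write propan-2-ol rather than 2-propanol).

8-chloro-5-fluoro-5-methylundec-3-yne

Counting along the main chain through the multiple bond gives 11 carbons: the parent is undecane.
The chain contains a C≡C triple bond, so the unsaturation ending is -yne.
The numbering direction is chosen so that numbering from this end puts the triple bond at C-3 rather than C-8.
With this numbering: the triple bond between C-3 and C-4; a chloro group at C-8; a fluoro group at C-5; a methyl group at C-5.
Substituent prefixes are cited in alphabetical order (multiplying prefixes like di-/tri- are ignored for ordering).
The name is 8-chloro-5-fluoro-5-methylundec-3-yne.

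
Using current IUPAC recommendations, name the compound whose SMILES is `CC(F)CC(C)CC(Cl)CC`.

The longest continuous carbon chain has 8 atoms, so the parent hydride is octane.
The numbering direction is chosen so that the substituent locant set {2,4,6} is lower than {3,5,7} at the first point of difference.
This places a chloro group at C-6; a fluoro group at C-2; a methyl group at C-4.
Substituent prefixes are cited in alphabetical order (multiplying prefixes like di-/tri- are ignored for ordering).
Assembling the pieces gives 6-chloro-2-fluoro-4-methyloctane.

6-chloro-2-fluoro-4-methyloctane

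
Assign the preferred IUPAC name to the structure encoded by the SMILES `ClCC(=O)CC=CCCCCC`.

1-chlorodec-4-en-2-one

The longest carbon chain that includes the carbonyl and the multiple bond has 10 carbons, so the parent hydride is decane.
The principal characteristic group is a ketone (C=O on an internal carbon), named with the suffix -one.
The chain contains a C=C double bond, so the unsaturation ending is -ene.
Number the chain so that numbering from this end puts the carbonyl group at C-2 rather than C-9.
This places the carbonyl at C-2; the double bond between C-4 and C-5; a chloro group at C-1.
Assembling the pieces gives 1-chlorodec-4-en-2-one.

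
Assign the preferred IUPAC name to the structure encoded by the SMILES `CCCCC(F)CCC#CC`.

6-fluorodec-2-yne

Counting along the main chain through the multiple bond gives 10 carbons: the parent is decane.
There is one C≡C triple bond, indicated by the ending -yne.
The numbering direction is chosen so that numbering from this end puts the triple bond at C-2 rather than C-8.
With this numbering: the triple bond between C-2 and C-3; a fluoro group at C-6.
Putting it together: 6-fluorodec-2-yne.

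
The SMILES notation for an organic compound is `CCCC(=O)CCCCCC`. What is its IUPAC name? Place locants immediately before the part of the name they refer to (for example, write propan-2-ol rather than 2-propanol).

Counting along the main chain through the carbonyl gives 10 carbons: the parent is decane.
The highest-priority functional group is a ketone (C=O on an internal carbon), so the name ends in -one.
The numbering direction is chosen so that numbering from this end puts the carbonyl group at C-4 rather than C-7.
This places the carbonyl at C-4.
Putting it together: decan-4-one.

decan-4-one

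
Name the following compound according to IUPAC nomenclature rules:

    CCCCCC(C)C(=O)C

3-methyloctan-2-one

The longest carbon chain that includes the carbonyl has 8 carbons, so the parent hydride is octane.
The highest-priority functional group is a ketone (C=O on an internal carbon), so the name ends in -one.
The numbering direction is chosen so that numbering from this end puts the carbonyl group at C-2 rather than C-7.
This places the carbonyl at C-2; a methyl group at C-3.
Assembling the pieces gives 3-methyloctan-2-one.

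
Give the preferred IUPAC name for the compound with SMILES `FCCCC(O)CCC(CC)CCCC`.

7-ethyl-1-fluoroundecan-4-ol

Counting along the main chain through the –OH group gives 11 carbons: the parent is undecane.
An alcohol (–OH) is the principal characteristic group, giving the suffix -ol.
Number the chain so that numbering from this end puts the hydroxyl group at C-4 rather than C-8.
With this numbering: the hydroxyl at C-4; an ethyl group at C-7; a fluoro group at C-1.
Prefixes are listed alphabetically: ethyl, fluoro.
Putting it together: 7-ethyl-1-fluoroundecan-4-ol.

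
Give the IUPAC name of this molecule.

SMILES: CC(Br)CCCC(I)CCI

7-bromo-1,3-diiodooctane

The parent chain contains 8 carbons (octane).
Choose the numbering such that the substituent locant set {1,3,7} is lower than {2,6,8} at the first point of difference.
That gives a bromo group at C-7; iodo groups at C-1 and C-3.
The substituents are ordered alphabetically, ignoring any di-/tri- multipliers.
Putting it together: 7-bromo-1,3-diiodooctane.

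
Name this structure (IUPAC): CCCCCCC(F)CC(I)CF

The longest continuous carbon chain has 10 atoms, so the parent hydride is decane.
Choose the numbering such that the substituent locant set {1,2,4} is lower than {7,9,10} at the first point of difference.
With this numbering: fluoro groups at C-1 and C-4; an iodo group at C-2.
The substituents are ordered alphabetically, ignoring any di-/tri- multipliers.
Assembling the pieces gives 1,4-difluoro-2-iododecane.

1,4-difluoro-2-iododecane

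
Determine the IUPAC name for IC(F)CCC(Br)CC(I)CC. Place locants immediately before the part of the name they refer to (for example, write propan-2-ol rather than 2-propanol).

4-bromo-1-fluoro-1,6-diiodooctane

The parent chain contains 8 carbons (octane).
Choose the numbering such that the substituent locant set {1,1,4,6} is lower than {3,5,8,8} at the first point of difference.
This places a bromo group at C-4; a fluoro group at C-1; iodo groups at C-1 and C-6.
Substituent prefixes are cited in alphabetical order (multiplying prefixes like di-/tri- are ignored for ordering).
Assembling the pieces gives 4-bromo-1-fluoro-1,6-diiodooctane.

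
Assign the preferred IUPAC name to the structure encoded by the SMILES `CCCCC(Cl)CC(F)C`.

The longest carbon chain is 8 atoms: the parent is octane.
The numbering direction is chosen so that the substituent locant set {2,4} is lower than {5,7} at the first point of difference.
This places a chloro group at C-4; a fluoro group at C-2.
Substituent prefixes are cited in alphabetical order (multiplying prefixes like di-/tri- are ignored for ordering).
Putting it together: 4-chloro-2-fluorooctane.

4-chloro-2-fluorooctane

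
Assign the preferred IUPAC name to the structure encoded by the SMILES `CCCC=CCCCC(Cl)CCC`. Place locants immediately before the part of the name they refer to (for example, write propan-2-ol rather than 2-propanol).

Counting along the main chain through the multiple bond gives 12 carbons: the parent is dodecane.
A C=C double bond in the chain gives the infix -ene-.
Number the chain so that numbering from this end puts the double bond at C-4 rather than C-8.
This places the double bond between C-4 and C-5; a chloro group at C-9.
Assembling the pieces gives 9-chlorododec-4-ene.

9-chlorododec-4-ene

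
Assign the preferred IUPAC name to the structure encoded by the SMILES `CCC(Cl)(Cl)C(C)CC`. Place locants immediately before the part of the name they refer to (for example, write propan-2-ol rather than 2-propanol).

3,3-dichloro-4-methylhexane

The longest continuous carbon chain has 6 atoms, so the parent hydride is hexane.
Number the chain so that the substituent locant set {3,3,4} is lower than {3,4,4} at the first point of difference.
That gives two chloro groups at C-3; a methyl group at C-4.
Substituent prefixes are cited in alphabetical order (multiplying prefixes like di-/tri- are ignored for ordering).
Assembling the pieces gives 3,3-dichloro-4-methylhexane.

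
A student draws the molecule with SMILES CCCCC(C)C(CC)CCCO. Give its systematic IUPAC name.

4-ethyl-5-methylnonan-1-ol

The longest carbon chain that includes the –OH group has 9 carbons, so the parent hydride is nonane.
An alcohol (–OH) is the principal characteristic group, giving the suffix -ol.
The numbering direction is chosen so that numbering from this end puts the hydroxyl group at C-1 rather than C-9.
This places the hydroxyl at C-1; an ethyl group at C-4; a methyl group at C-5.
The substituents are ordered alphabetically, ignoring any di-/tri- multipliers.
The name is 4-ethyl-5-methylnonan-1-ol.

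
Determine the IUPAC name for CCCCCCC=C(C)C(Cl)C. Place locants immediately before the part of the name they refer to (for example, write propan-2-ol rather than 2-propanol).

The longest chain bearing the multiple bond is 10 carbons long (decane).
There is one C=C double bond, indicated by the ending -ene.
Number the chain so that numbering from this end puts the double bond at C-3 rather than C-7.
This places the double bond between C-3 and C-4; a chloro group at C-2; a methyl group at C-3.
The substituents are ordered alphabetically, ignoring any di-/tri- multipliers.
Assembling the pieces gives 2-chloro-3-methyldec-3-ene.

2-chloro-3-methyldec-3-ene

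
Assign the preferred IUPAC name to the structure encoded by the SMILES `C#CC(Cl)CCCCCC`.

3-chloronon-1-yne

Counting along the main chain through the multiple bond gives 9 carbons: the parent is nonane.
There is one C≡C triple bond, indicated by the ending -yne.
Number the chain so that numbering from this end puts the triple bond at C-1 rather than C-8.
This places the triple bond between C-1 and C-2; a chloro group at C-3.
Assembling the pieces gives 3-chloronon-1-yne.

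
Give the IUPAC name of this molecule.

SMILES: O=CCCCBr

The longest chain bearing the –CHO group is 4 carbons long (butane).
The principal characteristic group is an aldehyde (terminal –CHO), named with the suffix -al.
Choose the numbering such that the aldehyde carbon is C-1 by definition.
With this numbering: a bromo group at C-4.
The name is 4-bromobutanal.

4-bromobutanal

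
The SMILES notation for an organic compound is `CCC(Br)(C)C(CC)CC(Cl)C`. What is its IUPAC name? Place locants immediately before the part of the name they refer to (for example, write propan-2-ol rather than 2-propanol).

5-bromo-2-chloro-4-ethyl-5-methylheptane

The longest continuous carbon chain has 7 atoms, so the parent hydride is heptane.
Number the chain so that the substituent locant set {2,4,5,5} is lower than {3,3,4,6} at the first point of difference.
With this numbering: a bromo group at C-5; a chloro group at C-2; an ethyl group at C-4; a methyl group at C-5.
Substituent prefixes are cited in alphabetical order (multiplying prefixes like di-/tri- are ignored for ordering).
Assembling the pieces gives 5-bromo-2-chloro-4-ethyl-5-methylheptane.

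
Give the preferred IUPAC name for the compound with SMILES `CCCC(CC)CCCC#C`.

Counting along the main chain through the multiple bond gives 9 carbons: the parent is nonane.
There is one C≡C triple bond, indicated by the ending -yne.
The numbering direction is chosen so that numbering from this end puts the triple bond at C-1 rather than C-8.
That gives the triple bond between C-1 and C-2; an ethyl group at C-6.
Assembling the pieces gives 6-ethylnon-1-yne.

6-ethylnon-1-yne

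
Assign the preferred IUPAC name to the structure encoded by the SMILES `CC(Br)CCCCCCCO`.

8-bromononan-1-ol

The longest chain bearing the –OH group is 9 carbons long (nonane).
The highest-priority functional group is an alcohol (–OH), so the name ends in -ol.
Choose the numbering such that numbering from this end puts the hydroxyl group at C-1 rather than C-9.
This places the hydroxyl at C-1; a bromo group at C-8.
The name is 8-bromononan-1-ol.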